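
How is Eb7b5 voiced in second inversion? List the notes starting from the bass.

B𝄫, D♭, E♭, G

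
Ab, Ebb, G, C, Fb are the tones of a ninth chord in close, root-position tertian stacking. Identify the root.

Stacking in thirds gives Fb – Ab – C – Ebb – G, so Fb is the root — Fb dominant seventh sharp nine sharp five.

Fb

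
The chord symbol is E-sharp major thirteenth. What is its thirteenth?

C##

E-sharp major thirteenth is built on E#; its 13th is a major 13th above the root.
A sixth above E uses the letter C, and the major 13th above E# is C##.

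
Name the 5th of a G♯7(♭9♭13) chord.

G♯7(♭9♭13) is built on G#; its 5th is a perfect 5th above the root.
A fifth above G uses the letter D, and the perfect 5th above G# is D#.

D#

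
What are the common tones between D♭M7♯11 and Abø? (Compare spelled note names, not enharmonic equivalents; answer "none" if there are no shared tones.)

A♭

D♭M7♯11: D♭ F A♭ C G
Abø: A♭ C♭ E𝄫 G♭
Common to both → A♭.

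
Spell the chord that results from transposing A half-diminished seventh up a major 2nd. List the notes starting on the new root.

B, D, F, A

A up a major 2nd → B. New chord: B half-diminished seventh.
B — root
D — minor 3rd
F — diminished 5th
A — minor 7th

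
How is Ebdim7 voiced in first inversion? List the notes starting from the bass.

Gb, Bbb, Dbb, Eb

Ebdim7 = Eb–Gb–Bbb–Dbb; first inversion → third (Gb) lowest.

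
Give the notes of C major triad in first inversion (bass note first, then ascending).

E – G – C

C major triad = C–E–G; first inversion → third (E) lowest.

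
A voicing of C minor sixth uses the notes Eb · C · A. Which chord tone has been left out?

G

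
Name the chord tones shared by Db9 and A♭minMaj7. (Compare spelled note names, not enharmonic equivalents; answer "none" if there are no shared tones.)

Ab, Cb, Eb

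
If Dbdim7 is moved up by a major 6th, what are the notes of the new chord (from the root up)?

Db up a major 6th → Bb. New chord: Bb diminished seventh.
Bb — root
Db — minor 3rd
Fb — diminished 5th
Abb — diminished 7th

Bb Db Fb Abb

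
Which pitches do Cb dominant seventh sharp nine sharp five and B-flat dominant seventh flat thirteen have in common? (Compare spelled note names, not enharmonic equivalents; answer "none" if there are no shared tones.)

Cb dominant seventh sharp nine sharp five = C-flat, E-flat, G, B-double-flat, D.
B-flat dominant seventh flat thirteen = B-flat, D, F, A-flat, G-flat.
Shared: D.

D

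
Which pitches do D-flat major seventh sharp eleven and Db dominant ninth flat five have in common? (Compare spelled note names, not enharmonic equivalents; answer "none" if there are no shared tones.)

D-flat  F

D-flat major seventh sharp eleven: D-flat F A-flat C G
Db dominant ninth flat five: D-flat F A-double-flat C-flat E-flat
Common to both → D-flat, F.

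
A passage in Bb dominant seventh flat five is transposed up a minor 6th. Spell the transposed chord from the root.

A minor 6th up from B-flat is G-flat, so the new chord is G-flat dominant seventh flat five.
G-flat — root
B-flat — major 3rd
D-double-flat — diminished 5th
F-flat — minor 7th

G-flat – B-flat – D-double-flat – F-flat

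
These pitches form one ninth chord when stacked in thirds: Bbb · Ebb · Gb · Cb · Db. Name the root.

Arranged so that each adjacent pair is a third by letter name: Cb – Ebb – Gb – Bbb – Db.
The bottom of that stack, Cb, is the root (this is Cb minor ninth).

Cb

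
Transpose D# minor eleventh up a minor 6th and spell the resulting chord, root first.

B – D – F-sharp – A – C-sharp – E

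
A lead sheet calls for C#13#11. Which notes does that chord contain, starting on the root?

C# – E# – G# – B – D# – F## – A#

C#13#11 is a dominant thirteenth sharp eleven built on C#.
root → C#
3rd (major 3rd) → E#
5th (perfect 5th) → G#
7th (minor 7th) → B
9th (major 9th) → D#
11th (augmented 11th) → F##
13th (major 13th) → A#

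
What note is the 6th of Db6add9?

Bb

Db6add9 is built on Db; its 6th is a major 6th above the root.
A sixth above D uses the letter B, and the major 6th above Db is Bb.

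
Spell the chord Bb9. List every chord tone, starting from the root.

Root B♭, quality dominant ninth:
Root: B♭
Major 3rd (3rd): D
Perfect 5th (5th): F
Minor 7th (7th): A♭
Major 9th (9th): C

B♭  D  F  A♭  C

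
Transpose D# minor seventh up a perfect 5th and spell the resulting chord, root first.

A-sharp, C-sharp, E-sharp, G-sharp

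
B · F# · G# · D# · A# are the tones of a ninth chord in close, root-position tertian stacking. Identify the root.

G#

Stacking in thirds gives G# – B – D# – F# – A#, so G# is the root — G# minor ninth.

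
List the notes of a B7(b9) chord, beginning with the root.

B – D# – F# – A – C

Root B, quality dominant seventh flat nine:
- root: B
- major 3rd: D#
- perfect 5th: F#
- minor 7th: A
- minor 9th: C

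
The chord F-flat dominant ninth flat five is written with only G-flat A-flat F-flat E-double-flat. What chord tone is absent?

F-flat dominant ninth flat five = F-flat, A-flat, C-double-flat, E-double-flat, G-flat. The voicing lacks the 5th (diminished 5th), C-double-flat.

C-double-flat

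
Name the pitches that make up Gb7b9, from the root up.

Gb  Bb  Db  Fb  Abb

Root Gb, quality dominant seventh flat nine:
root → Gb
3rd (major 3rd) → Bb
5th (perfect 5th) → Db
7th (minor 7th) → Fb
9th (minor 9th) → Abb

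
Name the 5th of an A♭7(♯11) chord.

A♭7(♯11) is built on Ab; its 5th is a perfect 5th above the root.
A fifth above A uses the letter E, and the perfect 5th above Ab is Eb.

Eb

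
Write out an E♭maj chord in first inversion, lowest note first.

G  Bb  Eb

In root position, E♭maj is Eb–G–Bb.
First inversion puts the third (G) in the bass.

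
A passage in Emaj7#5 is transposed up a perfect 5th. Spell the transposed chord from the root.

B  D#  F##  A#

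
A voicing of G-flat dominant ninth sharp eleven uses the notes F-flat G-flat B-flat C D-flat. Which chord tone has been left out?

A-flat

G-flat dominant ninth sharp eleven = G-flat, B-flat, D-flat, F-flat, A-flat, C. The voicing lacks the 9th (major 9th), A-flat.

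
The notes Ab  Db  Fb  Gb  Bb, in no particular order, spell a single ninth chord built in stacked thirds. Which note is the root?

Stacking in thirds gives Gb – Bb – Db – Fb – Ab, so Gb is the root — Gb dominant ninth.

Gb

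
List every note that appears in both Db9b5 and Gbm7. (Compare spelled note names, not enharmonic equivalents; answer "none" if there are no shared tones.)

D♭

Db9b5: D♭ F A𝄫 C♭ E♭
Gbm7: G♭ B𝄫 D♭ F♭
Common to both → D♭.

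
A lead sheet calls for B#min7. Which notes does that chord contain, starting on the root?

B# D# F## A#

B#min7: minor seventh on B#.
Root: B#
Minor 3rd (3rd): D#
Perfect 5th (5th): F##
Minor 7th (7th): A#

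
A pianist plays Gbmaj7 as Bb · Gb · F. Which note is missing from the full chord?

Db

The full Gbmaj7 chord is Gb, Bb, Db, F.
Comparing with the voicing, the perfect 5th (5th) — Db — is absent.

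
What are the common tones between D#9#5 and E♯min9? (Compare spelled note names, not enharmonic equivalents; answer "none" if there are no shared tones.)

D# F## E#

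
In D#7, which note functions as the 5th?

A#

Root of D#7 = D#. The 5th is a perfect 5th: D# up a perfect 5th → A#.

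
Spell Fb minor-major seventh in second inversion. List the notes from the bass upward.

In root position, Fb minor-major seventh is Fb–Abb–Cb–Eb.
Second inversion puts the fifth (Cb) in the bass.

Cb Eb Fb Abb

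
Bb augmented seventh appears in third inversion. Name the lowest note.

Bb augmented seventh in root position is B-flat–D–F-sharp–A-flat.
Third inversion places the seventh in the bass, which is A-flat.

A-flat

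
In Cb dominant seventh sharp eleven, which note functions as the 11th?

F

Cb dominant seventh sharp eleven is built on C-flat; its 11th is an augmented 11th above the root.
A fourth above C uses the letter F, and the augmented 11th above C-flat is F.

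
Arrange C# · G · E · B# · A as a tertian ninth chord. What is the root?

A

Arranged so that each adjacent pair is a third by letter name: A – C# – E – G – B#.
The bottom of that stack, A, is the root (this is A dominant seventh sharp nine).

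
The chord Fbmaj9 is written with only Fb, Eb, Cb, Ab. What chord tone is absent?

The full Fbmaj9 chord is Fb, Ab, Cb, Eb, Gb.
Comparing with the voicing, the major 9th (9th) — Gb — is absent.

Gb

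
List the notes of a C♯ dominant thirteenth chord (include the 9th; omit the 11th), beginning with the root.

Root C-sharp, quality dominant thirteenth:
Root: C-sharp
Major 3rd (3rd): E-sharp
Perfect 5th (5th): G-sharp
Minor 7th (7th): B
Major 9th (9th): D-sharp
Major 13th (13th): A-sharp

C-sharp, E-sharp, G-sharp, B, D-sharp, A-sharp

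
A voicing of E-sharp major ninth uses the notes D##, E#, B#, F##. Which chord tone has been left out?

E-sharp major ninth = E#, G##, B#, D##, F##. The voicing lacks the 3rd (major 3rd), G##.

G##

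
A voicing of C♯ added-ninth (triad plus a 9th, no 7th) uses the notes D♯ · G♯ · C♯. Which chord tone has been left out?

E♯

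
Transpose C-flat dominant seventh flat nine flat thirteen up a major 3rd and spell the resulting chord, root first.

E♭, G, B♭, D♭, F♭, C♭

A major 3rd up from C♭ is E♭, so the new chord is E♭ dominant seventh flat nine flat thirteen.
root → E♭
3rd (major 3rd) → G
5th (perfect 5th) → B♭
7th (minor 7th) → D♭
9th (minor 9th) → F♭
13th (minor 13th) → C♭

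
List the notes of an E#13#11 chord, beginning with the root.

E#  G##  B#  D#  F##  A##  C##

E#13#11: dominant thirteenth sharp eleven on E#.
root → E#
3rd (major 3rd) → G##
5th (perfect 5th) → B#
7th (minor 7th) → D#
9th (major 9th) → F##
11th (augmented 11th) → A##
13th (major 13th) → C##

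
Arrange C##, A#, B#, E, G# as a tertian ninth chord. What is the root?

Stacking in thirds gives A# – C## – E – G# – B#, so A# is the root — A# dominant ninth flat five.

A#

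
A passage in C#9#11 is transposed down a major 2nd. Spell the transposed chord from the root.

B, D♯, F♯, A, C♯, E♯

Transposed root: C♯ → B (major 2nd down). So we spell B dominant ninth sharp eleven:
- root: B
- major 3rd: D♯
- perfect 5th: F♯
- minor 7th: A
- major 9th: C♯
- augmented 11th: E♯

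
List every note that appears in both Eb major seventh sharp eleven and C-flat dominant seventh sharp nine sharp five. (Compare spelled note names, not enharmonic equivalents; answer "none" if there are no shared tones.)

E-flat – G – D

Eb major seventh sharp eleven: E-flat G B-flat D A
C-flat dominant seventh sharp nine sharp five: C-flat E-flat G B-double-flat D
Common to both → E-flat, G, D.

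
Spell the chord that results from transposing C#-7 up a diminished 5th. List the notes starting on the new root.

A diminished 5th up from C# is G, so the new chord is G minor seventh.
G — root
Bb — minor 3rd
D — perfect 5th
F — minor 7th

G  Bb  D  F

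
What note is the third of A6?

C#

A6 is built on A; its 3rd is a major 3rd above the root.
A third above A uses the letter C, and the major 3rd above A is C#.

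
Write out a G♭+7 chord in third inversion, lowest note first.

Fb – Gb – Bb – D

In root position, G♭+7 is Gb–Bb–D–Fb.
Third inversion puts the seventh (Fb) in the bass.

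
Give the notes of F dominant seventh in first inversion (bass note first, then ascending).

In root position, F dominant seventh is F–A–C–Eb.
First inversion puts the third (A) in the bass.

A, C, Eb, F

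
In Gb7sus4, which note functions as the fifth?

Db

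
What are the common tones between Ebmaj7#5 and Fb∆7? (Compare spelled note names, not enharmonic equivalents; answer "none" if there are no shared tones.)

Eb

Ebmaj7#5: Eb G B D
Fb∆7: Fb Ab Cb Eb
Common to both → Eb.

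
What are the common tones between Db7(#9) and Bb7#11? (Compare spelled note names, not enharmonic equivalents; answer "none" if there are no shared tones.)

Db7(#9) = Db, F, Ab, Cb, E.
Bb7#11 = Bb, D, F, Ab, E.
Shared: F, Ab, E.

F  Ab  E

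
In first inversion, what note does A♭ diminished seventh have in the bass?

A♭ diminished seventh = Ab–Cb–Ebb–Gbb. First inversion → third in the bass = Cb.

Cb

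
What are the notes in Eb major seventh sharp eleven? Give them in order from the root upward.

E-flat  G  B-flat  D  A

Eb major seventh sharp eleven: major seventh sharp eleven on E-flat.
- root: E-flat
- major 3rd: G
- perfect 5th: B-flat
- major 7th: D
- augmented 11th: A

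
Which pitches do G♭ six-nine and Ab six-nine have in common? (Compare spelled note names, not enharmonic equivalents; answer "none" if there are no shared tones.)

B-flat  E-flat  A-flat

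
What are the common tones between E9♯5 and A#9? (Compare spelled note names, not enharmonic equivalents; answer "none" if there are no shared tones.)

G# B#

E9♯5: E G# B# D F#
A#9: A# C## E# G# B#
Common to both → G#, B#.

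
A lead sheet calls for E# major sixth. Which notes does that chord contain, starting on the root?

E-sharp, G-double-sharp, B-sharp, C-double-sharp

E# major sixth is a major sixth built on E-sharp.
E-sharp — root
G-double-sharp — major 3rd
B-sharp — perfect 5th
C-double-sharp — major 6th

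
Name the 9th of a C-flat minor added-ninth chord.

Root of C-flat minor added-ninth = Cb. The 9th is a major 9th: Cb up a major 9th → Db.

Db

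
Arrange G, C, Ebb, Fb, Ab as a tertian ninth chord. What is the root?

Stacking in thirds gives Fb – Ab – C – Ebb – G, so Fb is the root — Fb dominant seventh sharp nine sharp five.

Fb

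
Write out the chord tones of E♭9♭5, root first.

Root E♭, quality dominant ninth flat five:
root → E♭
3rd (major 3rd) → G
5th (diminished 5th) → B𝄫
7th (minor 7th) → D♭
9th (major 9th) → F

E♭ G B𝄫 D♭ F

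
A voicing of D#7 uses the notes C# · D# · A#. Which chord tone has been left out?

F##

D#7 = D#, F##, A#, C#. The voicing lacks the 3rd (major 3rd), F##.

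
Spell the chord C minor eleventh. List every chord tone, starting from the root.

C – E♭ – G – B♭ – D – F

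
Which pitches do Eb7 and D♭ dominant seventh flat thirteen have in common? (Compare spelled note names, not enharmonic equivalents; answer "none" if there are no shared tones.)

D♭

Eb7 = E♭, G, B♭, D♭.
D♭ dominant seventh flat thirteen = D♭, F, A♭, C♭, B𝄫.
Shared: D♭.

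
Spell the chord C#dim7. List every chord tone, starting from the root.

C#dim7: diminished seventh on C♯.
Root: C♯
Minor 3rd (3rd): E
Diminished 5th (5th): G
Diminished 7th (7th): B♭

C♯, E, G, B♭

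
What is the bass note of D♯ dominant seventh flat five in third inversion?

C-sharp

D♯ dominant seventh flat five in root position is D-sharp–F-double-sharp–A–C-sharp.
Third inversion places the seventh in the bass, which is C-sharp.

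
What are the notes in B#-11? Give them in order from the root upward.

B#, D#, F##, A#, C##, E#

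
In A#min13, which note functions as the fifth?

Root of A#min13 = A#. The 5th is a perfect 5th: A# up a perfect 5th → E#.

E#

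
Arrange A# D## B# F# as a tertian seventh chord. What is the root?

B#

Arranged so that each adjacent pair is a third by letter name: B# – D## – F# – A#.
The bottom of that stack, B#, is the root (this is B# dominant seventh flat five).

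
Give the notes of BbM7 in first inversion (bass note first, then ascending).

BbM7 = B♭–D–F–A; first inversion → third (D) lowest.

D, F, A, B♭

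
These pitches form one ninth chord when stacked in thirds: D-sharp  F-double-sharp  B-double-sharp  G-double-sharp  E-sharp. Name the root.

E-sharp

Stacking in thirds gives E-sharp – G-double-sharp – B-double-sharp – D-sharp – F-double-sharp, so E-sharp is the root — E-sharp dominant ninth sharp five.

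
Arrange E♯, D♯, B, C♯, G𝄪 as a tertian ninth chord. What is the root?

C♯

Stacking in thirds gives C♯ – E♯ – G𝄪 – B – D♯, so C♯ is the root — C♯ dominant ninth sharp five.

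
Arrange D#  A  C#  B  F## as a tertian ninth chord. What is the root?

B

Arranged so that each adjacent pair is a third by letter name: B – D# – F## – A – C#.
The bottom of that stack, B, is the root (this is B dominant ninth sharp five).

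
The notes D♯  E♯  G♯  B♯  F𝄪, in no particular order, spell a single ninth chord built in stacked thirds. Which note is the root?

E♯

Stacking in thirds gives E♯ – G♯ – B♯ – D♯ – F𝄪, so E♯ is the root — E♯ minor ninth.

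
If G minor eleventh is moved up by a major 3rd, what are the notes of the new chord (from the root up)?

B  D  F♯  A  C♯  E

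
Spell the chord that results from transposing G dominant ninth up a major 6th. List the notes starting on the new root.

Transposed root: G → E (major 6th up). So we spell E dominant ninth:
- root: E
- major 3rd: G-sharp
- perfect 5th: B
- minor 7th: D
- major 9th: F-sharp

E G-sharp B D F-sharp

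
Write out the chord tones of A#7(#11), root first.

Root A♯, quality dominant seventh sharp eleven:
- root: A♯
- major 3rd: C𝄪
- perfect 5th: E♯
- minor 7th: G♯
- augmented 11th: D𝄪

A♯ – C𝄪 – E♯ – G♯ – D𝄪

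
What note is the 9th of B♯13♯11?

C##

B♯13♯11 is built on B#; its 9th is a major 9th above the root.
A second above B uses the letter C, and the major 9th above B# is C##.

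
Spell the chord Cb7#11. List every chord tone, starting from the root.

Cb – Eb – Gb – Bbb – F

Root Cb, quality dominant seventh sharp eleven:
Cb — root
Eb — major 3rd
Gb — perfect 5th
Bbb — minor 7th
F — augmented 11th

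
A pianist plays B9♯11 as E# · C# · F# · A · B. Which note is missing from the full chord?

D#

B9♯11 = B, D#, F#, A, C#, E#. The voicing lacks the 3rd (major 3rd), D#.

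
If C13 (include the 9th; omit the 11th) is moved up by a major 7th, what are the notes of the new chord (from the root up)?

B, D#, F#, A, C#, G#

Transposed root: C → B (major 7th up). So we spell B dominant thirteenth:
Root: B
Major 3rd (3rd): D#
Perfect 5th (5th): F#
Minor 7th (7th): A
Major 9th (9th): C#
Major 13th (13th): G#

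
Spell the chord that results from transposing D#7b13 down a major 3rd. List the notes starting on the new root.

A major 3rd down from D# is B, so the new chord is B dominant seventh flat thirteen.
Root: B
Major 3rd (3rd): D#
Perfect 5th (5th): F#
Minor 7th (7th): A
Minor 13th (13th): G

B, D#, F#, A, G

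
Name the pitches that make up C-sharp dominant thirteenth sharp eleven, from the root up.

C-sharp – E-sharp – G-sharp – B – D-sharp – F-double-sharp – A-sharp

C-sharp dominant thirteenth sharp eleven: dominant thirteenth sharp eleven on C-sharp.
C-sharp — root
E-sharp — major 3rd
G-sharp — perfect 5th
B — minor 7th
D-sharp — major 9th
F-double-sharp — augmented 11th
A-sharp — major 13th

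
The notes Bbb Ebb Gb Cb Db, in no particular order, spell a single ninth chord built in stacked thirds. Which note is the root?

Arranged so that each adjacent pair is a third by letter name: Cb – Ebb – Gb – Bbb – Db.
The bottom of that stack, Cb, is the root (this is Cb minor ninth).

Cb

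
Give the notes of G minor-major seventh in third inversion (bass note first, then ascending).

F♯, G, B♭, D

G minor-major seventh = G–B♭–D–F♯; third inversion → seventh (F♯) lowest.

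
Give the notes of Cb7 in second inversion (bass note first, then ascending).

Gb – Bbb – Cb – Eb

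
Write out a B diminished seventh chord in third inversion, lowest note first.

In root position, B diminished seventh is B–D–F–Ab.
Third inversion puts the seventh (Ab) in the bass.

Ab, B, D, F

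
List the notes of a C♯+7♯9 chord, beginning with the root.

C♯+7♯9 is a dominant seventh sharp nine sharp five built on C#.
root → C#
3rd (major 3rd) → E#
5th (augmented 5th) → G##
7th (minor 7th) → B
9th (augmented 9th) → D##

C#  E#  G##  B  D##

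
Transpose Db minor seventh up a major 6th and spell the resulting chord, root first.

B♭ – D♭ – F – A♭

A major 6th up from D♭ is B♭, so the new chord is B♭ minor seventh.
- root: B♭
- minor 3rd: D♭
- perfect 5th: F
- minor 7th: A♭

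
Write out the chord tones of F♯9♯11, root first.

F♯9♯11 is a dominant ninth sharp eleven built on F#.
root → F#
3rd (major 3rd) → A#
5th (perfect 5th) → C#
7th (minor 7th) → E
9th (major 9th) → G#
11th (augmented 11th) → B#

F#, A#, C#, E, G#, B#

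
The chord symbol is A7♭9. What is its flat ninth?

Bb

A7♭9 is built on A; its 9th is a minor 9th above the root.
A second above A uses the letter B, and the minor 9th above A is Bb.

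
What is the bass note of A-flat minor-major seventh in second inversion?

E-flat

A-flat minor-major seventh = A-flat–C-flat–E-flat–G. Second inversion → fifth in the bass = E-flat.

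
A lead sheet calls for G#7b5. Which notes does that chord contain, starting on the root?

G♯ – B♯ – D – F♯

G#7b5: dominant seventh flat five on G♯.
- root: G♯
- major 3rd: B♯
- diminished 5th: D
- minor 7th: F♯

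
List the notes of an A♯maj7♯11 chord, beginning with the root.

A#, C##, E#, G##, D##

A♯maj7♯11: major seventh sharp eleven on A#.
A# — root
C## — major 3rd
E# — perfect 5th
G## — major 7th
D## — augmented 11th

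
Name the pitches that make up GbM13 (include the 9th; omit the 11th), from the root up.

GbM13: major thirteenth on Gb.
Root: Gb
Major 3rd (3rd): Bb
Perfect 5th (5th): Db
Major 7th (7th): F
Major 9th (9th): Ab
Major 13th (13th): Eb

Gb, Bb, Db, F, Ab, Eb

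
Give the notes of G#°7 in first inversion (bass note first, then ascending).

G#°7 = G#–B–D–F; first inversion → third (B) lowest.

B, D, F, G#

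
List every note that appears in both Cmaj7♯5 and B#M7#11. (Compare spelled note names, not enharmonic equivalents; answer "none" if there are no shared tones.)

none

Cmaj7♯5: C E G# B
B#M7#11: B# D## F## A## E##
Common to both → none.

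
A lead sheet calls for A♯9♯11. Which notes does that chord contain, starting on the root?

A#, C##, E#, G#, B#, D##

A♯9♯11: dominant ninth sharp eleven on A#.
- root: A#
- major 3rd: C##
- perfect 5th: E#
- minor 7th: G#
- major 9th: B#
- augmented 11th: D##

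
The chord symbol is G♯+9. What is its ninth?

A#

Root of G♯+9 = G#. The 9th is a major 9th: G# up a major 9th → A#.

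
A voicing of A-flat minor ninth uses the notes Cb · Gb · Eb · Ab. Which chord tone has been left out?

Bb

The full A-flat minor ninth chord is Ab, Cb, Eb, Gb, Bb.
Comparing with the voicing, the major 9th (9th) — Bb — is absent.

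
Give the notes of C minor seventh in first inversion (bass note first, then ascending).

Eb, G, Bb, C

In root position, C minor seventh is C–Eb–G–Bb.
First inversion puts the third (Eb) in the bass.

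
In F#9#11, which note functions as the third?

A#

F#9#11 is built on F#; its 3rd is a major 3rd above the root.
A third above F uses the letter A, and the major 3rd above F# is A#.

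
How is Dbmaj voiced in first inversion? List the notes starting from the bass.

F – A♭ – D♭

In root position, Dbmaj is D♭–F–A♭.
First inversion puts the third (F) in the bass.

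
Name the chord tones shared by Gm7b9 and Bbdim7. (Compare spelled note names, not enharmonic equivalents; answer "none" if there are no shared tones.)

Bb

Gm7b9: G Bb D F Ab
Bbdim7: Bb Db Fb Abb
Common to both → Bb.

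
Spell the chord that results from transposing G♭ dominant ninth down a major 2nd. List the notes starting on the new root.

A major 2nd down from G-flat is F-flat, so the new chord is F-flat dominant ninth.
- root: F-flat
- major 3rd: A-flat
- perfect 5th: C-flat
- minor 7th: E-double-flat
- major 9th: G-flat

F-flat, A-flat, C-flat, E-double-flat, G-flat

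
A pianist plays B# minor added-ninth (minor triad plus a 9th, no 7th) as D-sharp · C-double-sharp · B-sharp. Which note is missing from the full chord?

F-double-sharp

The full B# minor added-ninth chord is B-sharp, D-sharp, F-double-sharp, C-double-sharp.
Comparing with the voicing, the perfect 5th (5th) — F-double-sharp — is absent.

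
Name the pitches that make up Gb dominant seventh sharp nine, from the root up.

G-flat  B-flat  D-flat  F-flat  A

Gb dominant seventh sharp nine: dominant seventh sharp nine on G-flat.
G-flat — root
B-flat — major 3rd
D-flat — perfect 5th
F-flat — minor 7th
A — augmented 9th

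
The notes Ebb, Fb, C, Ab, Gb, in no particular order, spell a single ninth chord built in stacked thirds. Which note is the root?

Arranged so that each adjacent pair is a third by letter name: Fb – Ab – C – Ebb – Gb.
The bottom of that stack, Fb, is the root (this is Fb dominant ninth sharp five).

Fb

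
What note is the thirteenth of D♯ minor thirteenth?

B-sharp

D♯ minor thirteenth is built on D-sharp; its 13th is a major 13th above the root.
A sixth above D uses the letter B, and the major 13th above D-sharp is B-sharp.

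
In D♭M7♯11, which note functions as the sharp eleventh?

Root of D♭M7♯11 = Db. The 11th is an augmented 11th: Db up an augmented 11th → G.

G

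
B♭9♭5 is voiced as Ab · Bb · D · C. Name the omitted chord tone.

Fb

B♭9♭5 = Bb, D, Fb, Ab, C. The voicing lacks the 5th (diminished 5th), Fb.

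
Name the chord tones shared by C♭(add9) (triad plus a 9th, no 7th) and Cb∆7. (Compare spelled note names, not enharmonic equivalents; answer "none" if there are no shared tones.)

Cb – Eb – Gb

C♭(add9) = Cb, Eb, Gb, Db.
Cb∆7 = Cb, Eb, Gb, Bb.
Shared: Cb, Eb, Gb.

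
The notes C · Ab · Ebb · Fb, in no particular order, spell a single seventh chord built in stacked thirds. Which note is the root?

Fb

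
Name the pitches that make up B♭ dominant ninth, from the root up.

Bb, D, F, Ab, C

Root Bb, quality dominant ninth:
- root: Bb
- major 3rd: D
- perfect 5th: F
- minor 7th: Ab
- major 9th: C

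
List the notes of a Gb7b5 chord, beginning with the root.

Gb7b5 is a dominant seventh flat five built on G♭.
G♭ — root
B♭ — major 3rd
D𝄫 — diminished 5th
F♭ — minor 7th

G♭ – B♭ – D𝄫 – F♭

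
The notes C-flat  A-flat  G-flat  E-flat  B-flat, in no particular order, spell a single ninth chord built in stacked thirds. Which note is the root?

Stacking in thirds gives A-flat – C-flat – E-flat – G-flat – B-flat, so A-flat is the root — A-flat minor ninth.

A-flat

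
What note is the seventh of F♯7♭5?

E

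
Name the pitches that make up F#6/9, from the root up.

F#6/9 is a six-nine built on F♯.
Root: F♯
Major 3rd (3rd): A♯
Perfect 5th (5th): C♯
Major 6th (6th): D♯
Major 9th (9th): G♯

F♯, A♯, C♯, D♯, G♯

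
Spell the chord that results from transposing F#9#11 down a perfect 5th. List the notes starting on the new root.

B  D#  F#  A  C#  E#

Transposed root: F# → B (perfect 5th down). So we spell B dominant ninth sharp eleven:
- root: B
- major 3rd: D#
- perfect 5th: F#
- minor 7th: A
- major 9th: C#
- augmented 11th: E#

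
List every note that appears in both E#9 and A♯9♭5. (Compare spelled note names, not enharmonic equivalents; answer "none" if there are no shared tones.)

E#9 = E#, G##, B#, D#, F##.
A♯9♭5 = A#, C##, E, G#, B#.
Shared: B#.

B#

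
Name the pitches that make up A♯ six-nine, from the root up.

A♯ six-nine: six-nine on A-sharp.
root → A-sharp
3rd (major 3rd) → C-double-sharp
5th (perfect 5th) → E-sharp
6th (major 6th) → F-double-sharp
9th (major 9th) → B-sharp

A-sharp, C-double-sharp, E-sharp, F-double-sharp, B-sharp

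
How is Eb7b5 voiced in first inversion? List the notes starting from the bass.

G, Bbb, Db, Eb

Eb7b5 = Eb–G–Bbb–Db; first inversion → third (G) lowest.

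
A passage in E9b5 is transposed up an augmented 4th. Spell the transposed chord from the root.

An augmented 4th up from E is A#, so the new chord is A# dominant ninth flat five.
Root: A#
Major 3rd (3rd): C##
Diminished 5th (5th): E
Minor 7th (7th): G#
Major 9th (9th): B#

A# – C## – E – G# – B#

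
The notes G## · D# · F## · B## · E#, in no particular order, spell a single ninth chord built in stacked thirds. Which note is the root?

Arranged so that each adjacent pair is a third by letter name: E# – G## – B## – D# – F##.
The bottom of that stack, E#, is the root (this is E# dominant ninth sharp five).

E#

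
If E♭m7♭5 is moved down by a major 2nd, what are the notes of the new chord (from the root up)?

Db  Fb  Abb  Cb

A major 2nd down from Eb is Db, so the new chord is Db half-diminished seventh.
Db — root
Fb — minor 3rd
Abb — diminished 5th
Cb — minor 7th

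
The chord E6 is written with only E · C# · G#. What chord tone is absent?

B

E6 = E, G#, B, C#. The voicing lacks the 5th (perfect 5th), B.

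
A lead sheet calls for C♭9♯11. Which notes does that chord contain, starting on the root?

C♭9♯11 is a dominant ninth sharp eleven built on Cb.
root → Cb
3rd (major 3rd) → Eb
5th (perfect 5th) → Gb
7th (minor 7th) → Bbb
9th (major 9th) → Db
11th (augmented 11th) → F

Cb, Eb, Gb, Bbb, Db, F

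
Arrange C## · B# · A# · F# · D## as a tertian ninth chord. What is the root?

B#

Stacking in thirds gives B# – D## – F# – A# – C##, so B# is the root — B# dominant ninth flat five.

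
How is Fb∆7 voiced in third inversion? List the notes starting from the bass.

Eb, Fb, Ab, Cb

Fb∆7 = Fb–Ab–Cb–Eb; third inversion → seventh (Eb) lowest.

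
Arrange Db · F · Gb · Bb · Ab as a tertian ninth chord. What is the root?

Gb

Arranged so that each adjacent pair is a third by letter name: Gb – Bb – Db – F – Ab.
The bottom of that stack, Gb, is the root (this is Gb major ninth).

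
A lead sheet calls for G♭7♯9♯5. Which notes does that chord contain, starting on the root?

Gb – Bb – D – Fb – A

Root Gb, quality dominant seventh sharp nine sharp five:
root → Gb
3rd (major 3rd) → Bb
5th (augmented 5th) → D
7th (minor 7th) → Fb
9th (augmented 9th) → A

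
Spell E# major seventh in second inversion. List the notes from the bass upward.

B# D## E# G##

E# major seventh = E#–G##–B#–D##; second inversion → fifth (B#) lowest.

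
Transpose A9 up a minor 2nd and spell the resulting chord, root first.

Bb D F Ab C

Transposed root: A → Bb (minor 2nd up). So we spell Bb dominant ninth:
Root: Bb
Major 3rd (3rd): D
Perfect 5th (5th): F
Minor 7th (7th): Ab
Major 9th (9th): C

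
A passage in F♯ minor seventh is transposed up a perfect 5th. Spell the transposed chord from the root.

A perfect 5th up from F# is C#, so the new chord is C# minor seventh.
- root: C#
- minor 3rd: E
- perfect 5th: G#
- minor 7th: B

C#  E  G#  B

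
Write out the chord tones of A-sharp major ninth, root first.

A-sharp, C-double-sharp, E-sharp, G-double-sharp, B-sharp

A-sharp major ninth: major ninth on A-sharp.
Root: A-sharp
Major 3rd (3rd): C-double-sharp
Perfect 5th (5th): E-sharp
Major 7th (7th): G-double-sharp
Major 9th (9th): B-sharp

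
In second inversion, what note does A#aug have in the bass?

E##

A#aug = A#–C##–E##. Second inversion → fifth in the bass = E##.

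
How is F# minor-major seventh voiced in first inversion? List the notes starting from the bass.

A, C-sharp, E-sharp, F-sharp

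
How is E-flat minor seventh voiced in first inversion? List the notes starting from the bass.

E-flat minor seventh = E-flat–G-flat–B-flat–D-flat; first inversion → third (G-flat) lowest.

G-flat B-flat D-flat E-flat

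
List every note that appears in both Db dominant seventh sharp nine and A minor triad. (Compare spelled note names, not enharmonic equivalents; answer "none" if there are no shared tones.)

E

Db dominant seventh sharp nine: D-flat F A-flat C-flat E
A minor triad: A C E
Common to both → E.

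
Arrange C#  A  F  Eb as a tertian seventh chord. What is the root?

F

Arranged so that each adjacent pair is a third by letter name: F – A – C# – Eb.
The bottom of that stack, F, is the root (this is F augmented seventh).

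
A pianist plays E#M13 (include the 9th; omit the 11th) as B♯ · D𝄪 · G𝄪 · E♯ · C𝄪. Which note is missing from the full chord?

The full E#M13 chord is E♯, G𝄪, B♯, D𝄪, F𝄪, C𝄪.
Comparing with the voicing, the major 9th (9th) — F𝄪 — is absent.

F𝄪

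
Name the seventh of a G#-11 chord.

F#

Root of G#-11 = G#. The 7th is a minor 7th: G# up a minor 7th → F#.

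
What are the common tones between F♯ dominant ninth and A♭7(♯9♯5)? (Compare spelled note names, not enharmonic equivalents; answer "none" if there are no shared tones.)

E

F♯ dominant ninth: F# A# C# E G#
A♭7(♯9♯5): Ab C E Gb B
Common to both → E.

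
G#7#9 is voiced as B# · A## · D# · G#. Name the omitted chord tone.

G#7#9 = G#, B#, D#, F#, A##. The voicing lacks the 7th (minor 7th), F#.

F#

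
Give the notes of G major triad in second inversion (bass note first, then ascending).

D – G – B

In root position, G major triad is G–B–D.
Second inversion puts the fifth (D) in the bass.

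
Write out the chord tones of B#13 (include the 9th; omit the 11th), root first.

B#13 is a dominant thirteenth built on B#.
Root: B#
Major 3rd (3rd): D##
Perfect 5th (5th): F##
Minor 7th (7th): A#
Major 9th (9th): C##
Major 13th (13th): G##

B#, D##, F##, A#, C##, G##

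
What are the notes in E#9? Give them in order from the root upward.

E# – G## – B# – D# – F##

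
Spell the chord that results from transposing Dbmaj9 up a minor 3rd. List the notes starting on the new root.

Fb, Ab, Cb, Eb, Gb

Transposed root: Db → Fb (minor 3rd up). So we spell Fb major ninth:
- root: Fb
- major 3rd: Ab
- perfect 5th: Cb
- major 7th: Eb
- major 9th: Gb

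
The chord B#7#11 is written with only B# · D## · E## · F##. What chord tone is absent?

A#

B#7#11 = B#, D##, F##, A#, E##. The voicing lacks the 7th (minor 7th), A#.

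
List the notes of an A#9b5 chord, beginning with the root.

A#, C##, E, G#, B#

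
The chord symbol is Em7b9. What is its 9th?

Root of Em7b9 = E. The 9th is a minor 9th: E up a minor 9th → F.

F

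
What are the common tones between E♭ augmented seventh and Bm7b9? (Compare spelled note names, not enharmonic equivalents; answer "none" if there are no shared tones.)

B

E♭ augmented seventh: E♭ G B D♭
Bm7b9: B D F♯ A C
Common to both → B.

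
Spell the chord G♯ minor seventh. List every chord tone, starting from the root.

G-sharp, B, D-sharp, F-sharp

G♯ minor seventh is a minor seventh built on G-sharp.
G-sharp — root
B — minor 3rd
D-sharp — perfect 5th
F-sharp — minor 7th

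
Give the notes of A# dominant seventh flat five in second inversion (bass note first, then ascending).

In root position, A# dominant seventh flat five is A♯–C𝄪–E–G♯.
Second inversion puts the fifth (E) in the bass.

E  G♯  A♯  C𝄪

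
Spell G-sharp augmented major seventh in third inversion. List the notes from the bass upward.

F## – G# – B# – D##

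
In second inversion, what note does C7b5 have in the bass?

Gb

C7b5 in root position is C–E–Gb–Bb.
Second inversion places the fifth in the bass, which is Gb.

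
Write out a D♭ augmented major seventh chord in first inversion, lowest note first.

F, A, C, Db

In root position, D♭ augmented major seventh is Db–F–A–C.
First inversion puts the third (F) in the bass.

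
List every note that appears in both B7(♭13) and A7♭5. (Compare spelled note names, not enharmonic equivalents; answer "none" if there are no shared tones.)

A – G

B7(♭13) = B, D#, F#, A, G.
A7♭5 = A, C#, Eb, G.
Shared: A, G.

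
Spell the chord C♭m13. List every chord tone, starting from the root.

C♭m13 is a minor thirteenth built on Cb.
- root: Cb
- minor 3rd: Ebb
- perfect 5th: Gb
- minor 7th: Bbb
- major 9th: Db
- perfect 11th: Fb
- major 13th: Ab

Cb – Ebb – Gb – Bbb – Db – Fb – Ab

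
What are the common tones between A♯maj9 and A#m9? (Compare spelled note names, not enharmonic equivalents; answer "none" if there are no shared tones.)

A♯maj9: A# C## E# G## B#
A#m9: A# C# E# G# B#
Common to both → A#, E#, B#.

A# E# B#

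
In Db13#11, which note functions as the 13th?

B♭

Db13#11 is built on D♭; its 13th is a major 13th above the root.
A sixth above D uses the letter B, and the major 13th above D♭ is B♭.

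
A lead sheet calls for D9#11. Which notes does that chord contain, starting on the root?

D – F# – A – C – E – G#

D9#11: dominant ninth sharp eleven on D.
D — root
F# — major 3rd
A — perfect 5th
C — minor 7th
E — major 9th
G# — augmented 11th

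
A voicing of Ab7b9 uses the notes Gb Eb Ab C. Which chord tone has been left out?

Bbb

The full Ab7b9 chord is Ab, C, Eb, Gb, Bbb.
Comparing with the voicing, the minor 9th (9th) — Bbb — is absent.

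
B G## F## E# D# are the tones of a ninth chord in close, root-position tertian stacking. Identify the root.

Stacking in thirds gives E# – G## – B – D# – F##, so E# is the root — E# dominant ninth flat five.

E#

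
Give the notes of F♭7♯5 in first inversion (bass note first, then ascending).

Ab  C  Ebb  Fb

F♭7♯5 = Fb–Ab–C–Ebb; first inversion → third (Ab) lowest.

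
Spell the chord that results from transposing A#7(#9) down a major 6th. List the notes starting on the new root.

C# E# G# B D##

Transposed root: A# → C# (major 6th down). So we spell C# dominant seventh sharp nine:
Root: C#
Major 3rd (3rd): E#
Perfect 5th (5th): G#
Minor 7th (7th): B
Augmented 9th (9th): D##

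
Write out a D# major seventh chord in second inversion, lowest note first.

In root position, D# major seventh is D♯–F𝄪–A♯–C𝄪.
Second inversion puts the fifth (A♯) in the bass.

A♯ – C𝄪 – D♯ – F𝄪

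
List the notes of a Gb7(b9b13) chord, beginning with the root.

G♭ – B♭ – D♭ – F♭ – A𝄫 – E𝄫

Gb7(b9b13) is a dominant seventh flat nine flat thirteen built on G♭.
G♭ — root
B♭ — major 3rd
D♭ — perfect 5th
F♭ — minor 7th
A𝄫 — minor 9th
E𝄫 — minor 13th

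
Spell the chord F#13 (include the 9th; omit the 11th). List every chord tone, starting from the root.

F#, A#, C#, E, G#, D#

F#13 is a dominant thirteenth built on F#.
- root: F#
- major 3rd: A#
- perfect 5th: C#
- minor 7th: E
- major 9th: G#
- major 13th: D#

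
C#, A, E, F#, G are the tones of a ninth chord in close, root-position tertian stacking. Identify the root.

F#

Stacking in thirds gives F# – A – C# – E – G, so F# is the root — F# minor seventh flat nine.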